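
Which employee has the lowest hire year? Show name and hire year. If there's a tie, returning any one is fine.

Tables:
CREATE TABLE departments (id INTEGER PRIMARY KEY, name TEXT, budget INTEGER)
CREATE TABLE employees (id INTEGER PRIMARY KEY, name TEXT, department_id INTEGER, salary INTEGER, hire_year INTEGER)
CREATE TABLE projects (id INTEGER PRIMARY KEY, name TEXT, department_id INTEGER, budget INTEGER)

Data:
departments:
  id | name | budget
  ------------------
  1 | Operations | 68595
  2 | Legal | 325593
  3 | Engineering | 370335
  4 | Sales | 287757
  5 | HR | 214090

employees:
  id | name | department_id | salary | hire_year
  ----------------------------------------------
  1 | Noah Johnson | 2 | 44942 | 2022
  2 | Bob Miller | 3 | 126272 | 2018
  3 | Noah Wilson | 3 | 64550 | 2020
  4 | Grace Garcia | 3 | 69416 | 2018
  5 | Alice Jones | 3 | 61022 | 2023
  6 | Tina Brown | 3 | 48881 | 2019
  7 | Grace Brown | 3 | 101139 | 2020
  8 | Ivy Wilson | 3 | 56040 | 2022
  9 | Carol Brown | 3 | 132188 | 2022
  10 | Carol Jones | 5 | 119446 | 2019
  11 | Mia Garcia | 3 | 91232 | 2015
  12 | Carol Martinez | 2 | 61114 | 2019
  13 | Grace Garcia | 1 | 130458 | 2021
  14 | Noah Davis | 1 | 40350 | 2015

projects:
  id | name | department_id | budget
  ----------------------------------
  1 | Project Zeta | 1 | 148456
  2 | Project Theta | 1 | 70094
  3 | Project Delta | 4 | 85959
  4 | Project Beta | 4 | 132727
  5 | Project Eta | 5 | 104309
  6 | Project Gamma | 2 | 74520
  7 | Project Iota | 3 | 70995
SELECT name, hire_year FROM employees ORDER BY hire_year ASC LIMIT 1

Execution result:
name | hire_year
Mia Garcia | 2015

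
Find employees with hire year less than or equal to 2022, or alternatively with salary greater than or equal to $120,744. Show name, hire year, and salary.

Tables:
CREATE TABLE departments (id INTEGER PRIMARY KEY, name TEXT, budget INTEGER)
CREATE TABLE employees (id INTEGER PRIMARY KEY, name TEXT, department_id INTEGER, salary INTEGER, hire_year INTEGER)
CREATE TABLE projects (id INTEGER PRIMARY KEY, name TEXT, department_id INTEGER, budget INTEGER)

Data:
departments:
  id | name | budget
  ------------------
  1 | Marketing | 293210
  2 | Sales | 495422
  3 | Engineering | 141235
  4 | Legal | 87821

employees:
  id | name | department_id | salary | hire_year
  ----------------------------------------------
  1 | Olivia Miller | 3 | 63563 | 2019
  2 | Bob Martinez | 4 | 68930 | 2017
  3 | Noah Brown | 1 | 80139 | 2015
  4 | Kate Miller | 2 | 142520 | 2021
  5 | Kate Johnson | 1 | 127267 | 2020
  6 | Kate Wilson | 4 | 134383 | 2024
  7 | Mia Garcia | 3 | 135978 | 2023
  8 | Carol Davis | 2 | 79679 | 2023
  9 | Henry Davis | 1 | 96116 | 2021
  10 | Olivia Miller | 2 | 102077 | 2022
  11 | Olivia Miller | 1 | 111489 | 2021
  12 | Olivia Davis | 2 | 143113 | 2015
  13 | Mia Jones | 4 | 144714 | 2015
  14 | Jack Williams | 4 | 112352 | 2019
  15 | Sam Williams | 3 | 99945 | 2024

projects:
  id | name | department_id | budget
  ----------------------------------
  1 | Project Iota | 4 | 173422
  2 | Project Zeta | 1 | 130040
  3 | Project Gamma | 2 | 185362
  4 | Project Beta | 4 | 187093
SELECT name, hire_year, salary FROM employees WHERE hire_year <= 2022 OR salary >= 120744

Execution result:
name | hire_year | salary
Olivia Miller | 2019 | 63563
Bob Martinez | 2017 | 68930
Noah Brown | 2015 | 80139
Kate Miller | 2021 | 142520
Kate Johnson | 2020 | 127267
Kate Wilson | 2024 | 134383
Mia Garcia | 2023 | 135978
Henry Davis | 2021 | 96116
Olivia Miller | 2022 | 102077
Olivia Miller | 2021 | 111489
Olivia Davis | 2015 | 143113
Mia Jones | 2015 | 144714
Jack Williams | 2019 | 112352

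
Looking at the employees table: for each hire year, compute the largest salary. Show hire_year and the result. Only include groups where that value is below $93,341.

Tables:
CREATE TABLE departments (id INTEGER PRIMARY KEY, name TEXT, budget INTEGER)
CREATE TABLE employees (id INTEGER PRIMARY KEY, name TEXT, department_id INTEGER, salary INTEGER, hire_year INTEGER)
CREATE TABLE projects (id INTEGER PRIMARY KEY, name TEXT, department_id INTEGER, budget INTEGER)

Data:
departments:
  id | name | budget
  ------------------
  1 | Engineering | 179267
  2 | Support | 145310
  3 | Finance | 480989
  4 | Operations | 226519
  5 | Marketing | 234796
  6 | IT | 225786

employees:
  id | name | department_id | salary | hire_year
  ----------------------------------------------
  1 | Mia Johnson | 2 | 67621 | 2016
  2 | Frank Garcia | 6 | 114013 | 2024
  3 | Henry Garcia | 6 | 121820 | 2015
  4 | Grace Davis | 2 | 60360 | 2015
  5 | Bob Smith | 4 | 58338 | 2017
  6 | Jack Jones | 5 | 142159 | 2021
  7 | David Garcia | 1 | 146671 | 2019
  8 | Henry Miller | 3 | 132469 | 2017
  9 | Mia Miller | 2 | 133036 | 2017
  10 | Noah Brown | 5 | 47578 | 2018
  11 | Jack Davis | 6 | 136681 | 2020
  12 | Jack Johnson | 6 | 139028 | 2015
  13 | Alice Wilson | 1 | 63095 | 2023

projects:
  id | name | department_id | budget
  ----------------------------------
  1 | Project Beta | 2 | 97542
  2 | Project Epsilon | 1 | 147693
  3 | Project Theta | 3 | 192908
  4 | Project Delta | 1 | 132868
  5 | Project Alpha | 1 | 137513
SELECT hire_year, MAX(salary) AS max_salary FROM employees GROUP BY hire_year HAVING MAX(salary) < 93341

Execution result:
hire_year | max_salary
2016 | 67621
2018 | 47578
2023 | 63095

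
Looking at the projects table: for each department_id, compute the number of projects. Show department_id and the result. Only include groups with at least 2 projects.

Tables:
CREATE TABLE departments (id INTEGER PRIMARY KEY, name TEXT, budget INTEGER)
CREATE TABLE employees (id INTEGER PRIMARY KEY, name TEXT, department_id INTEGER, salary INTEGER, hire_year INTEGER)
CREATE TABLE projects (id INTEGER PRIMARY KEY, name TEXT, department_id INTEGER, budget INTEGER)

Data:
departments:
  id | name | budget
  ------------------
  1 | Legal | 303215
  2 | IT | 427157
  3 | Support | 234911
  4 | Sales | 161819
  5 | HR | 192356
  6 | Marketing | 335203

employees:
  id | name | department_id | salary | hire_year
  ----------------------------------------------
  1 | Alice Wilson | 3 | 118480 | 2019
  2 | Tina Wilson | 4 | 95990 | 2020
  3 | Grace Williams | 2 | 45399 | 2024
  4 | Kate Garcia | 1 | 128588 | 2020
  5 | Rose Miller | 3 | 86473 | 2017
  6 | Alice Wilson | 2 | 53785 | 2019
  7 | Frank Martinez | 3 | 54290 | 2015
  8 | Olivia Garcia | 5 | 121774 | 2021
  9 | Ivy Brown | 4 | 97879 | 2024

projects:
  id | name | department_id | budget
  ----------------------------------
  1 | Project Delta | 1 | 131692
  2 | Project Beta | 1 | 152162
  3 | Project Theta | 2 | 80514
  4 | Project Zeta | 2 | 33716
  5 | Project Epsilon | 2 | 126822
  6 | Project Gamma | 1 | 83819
SELECT department_id, COUNT(*) AS n FROM projects GROUP BY department_id HAVING COUNT(*) >= 2

Execution result:
department_id | n
1 | 3
2 | 3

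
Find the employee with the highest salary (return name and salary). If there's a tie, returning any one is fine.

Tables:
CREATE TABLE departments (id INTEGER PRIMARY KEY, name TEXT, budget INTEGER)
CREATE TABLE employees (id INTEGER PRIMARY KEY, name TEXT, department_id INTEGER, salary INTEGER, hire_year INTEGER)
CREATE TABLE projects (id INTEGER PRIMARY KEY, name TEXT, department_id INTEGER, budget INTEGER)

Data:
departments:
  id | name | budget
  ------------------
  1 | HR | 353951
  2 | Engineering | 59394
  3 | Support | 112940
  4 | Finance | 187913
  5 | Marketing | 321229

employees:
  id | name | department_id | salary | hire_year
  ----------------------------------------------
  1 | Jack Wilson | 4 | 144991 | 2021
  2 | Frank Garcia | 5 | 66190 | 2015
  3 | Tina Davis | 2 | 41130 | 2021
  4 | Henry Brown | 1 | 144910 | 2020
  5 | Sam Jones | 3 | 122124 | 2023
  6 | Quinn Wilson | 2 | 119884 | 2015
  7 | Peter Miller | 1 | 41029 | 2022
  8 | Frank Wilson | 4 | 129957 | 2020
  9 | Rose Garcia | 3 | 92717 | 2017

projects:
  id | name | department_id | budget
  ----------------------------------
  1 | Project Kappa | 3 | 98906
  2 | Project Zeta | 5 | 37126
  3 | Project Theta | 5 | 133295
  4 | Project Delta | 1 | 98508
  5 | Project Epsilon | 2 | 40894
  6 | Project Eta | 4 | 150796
SELECT name, salary FROM employees ORDER BY salary DESC LIMIT 1

Execution result:
name | salary
Jack Wilson | 144991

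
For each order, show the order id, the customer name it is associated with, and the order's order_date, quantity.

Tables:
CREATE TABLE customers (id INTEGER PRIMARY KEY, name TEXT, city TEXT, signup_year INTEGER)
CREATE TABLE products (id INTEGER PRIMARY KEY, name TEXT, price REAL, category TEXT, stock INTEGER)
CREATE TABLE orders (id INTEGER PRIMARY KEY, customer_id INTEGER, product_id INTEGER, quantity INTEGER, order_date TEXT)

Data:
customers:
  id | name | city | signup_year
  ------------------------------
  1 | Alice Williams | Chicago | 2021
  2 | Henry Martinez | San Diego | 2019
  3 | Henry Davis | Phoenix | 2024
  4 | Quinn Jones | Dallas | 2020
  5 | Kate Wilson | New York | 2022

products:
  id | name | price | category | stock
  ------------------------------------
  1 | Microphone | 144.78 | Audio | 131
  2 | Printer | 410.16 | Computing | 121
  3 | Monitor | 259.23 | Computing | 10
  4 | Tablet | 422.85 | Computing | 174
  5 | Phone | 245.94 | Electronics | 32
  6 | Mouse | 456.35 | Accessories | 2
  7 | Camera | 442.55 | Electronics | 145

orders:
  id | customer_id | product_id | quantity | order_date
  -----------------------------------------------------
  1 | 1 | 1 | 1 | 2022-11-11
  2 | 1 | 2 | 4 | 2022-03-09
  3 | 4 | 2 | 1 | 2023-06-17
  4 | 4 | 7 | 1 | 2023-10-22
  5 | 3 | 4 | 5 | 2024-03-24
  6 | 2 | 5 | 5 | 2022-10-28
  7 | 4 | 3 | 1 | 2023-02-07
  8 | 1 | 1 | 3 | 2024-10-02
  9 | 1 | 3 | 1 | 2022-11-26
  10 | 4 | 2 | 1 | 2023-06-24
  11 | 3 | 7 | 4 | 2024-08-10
SELECT c.id, p.name AS customer, c.order_date, c.quantity FROM orders c JOIN customers p ON c.customer_id = p.id

Execution result:
id | customer | order_date | quantity
1 | Alice Williams | 2022-11-11 | 1
2 | Alice Williams | 2022-03-09 | 4
3 | Quinn Jones | 2023-06-17 | 1
4 | Quinn Jones | 2023-10-22 | 1
5 | Henry Davis | 2024-03-24 | 5
6 | Henry Martinez | 2022-10-28 | 5
7 | Quinn Jones | 2023-02-07 | 1
8 | Alice Williams | 2024-10-02 | 3
9 | Alice Williams | 2022-11-26 | 1
10 | Quinn Jones | 2023-06-24 | 1
11 | Henry Davis | 2024-08-10 | 4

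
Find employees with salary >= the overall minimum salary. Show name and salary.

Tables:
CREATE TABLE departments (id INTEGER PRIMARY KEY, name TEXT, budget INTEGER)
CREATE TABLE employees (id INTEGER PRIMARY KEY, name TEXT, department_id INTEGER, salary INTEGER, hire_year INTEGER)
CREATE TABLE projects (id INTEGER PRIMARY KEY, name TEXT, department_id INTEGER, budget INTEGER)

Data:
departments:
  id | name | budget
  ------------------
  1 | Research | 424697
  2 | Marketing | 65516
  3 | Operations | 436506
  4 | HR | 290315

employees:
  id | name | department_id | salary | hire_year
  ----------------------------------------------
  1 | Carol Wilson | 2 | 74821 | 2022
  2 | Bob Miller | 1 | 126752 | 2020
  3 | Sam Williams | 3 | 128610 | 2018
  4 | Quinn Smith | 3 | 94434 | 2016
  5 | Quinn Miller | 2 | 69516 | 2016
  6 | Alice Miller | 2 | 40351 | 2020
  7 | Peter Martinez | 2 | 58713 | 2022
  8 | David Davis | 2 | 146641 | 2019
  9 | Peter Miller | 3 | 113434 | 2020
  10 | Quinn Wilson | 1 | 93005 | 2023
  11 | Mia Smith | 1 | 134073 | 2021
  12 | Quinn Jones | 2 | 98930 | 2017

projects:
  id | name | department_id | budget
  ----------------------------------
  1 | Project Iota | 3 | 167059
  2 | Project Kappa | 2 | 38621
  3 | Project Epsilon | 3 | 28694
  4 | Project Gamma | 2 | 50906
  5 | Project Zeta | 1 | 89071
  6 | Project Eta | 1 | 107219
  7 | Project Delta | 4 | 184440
SELECT name, salary FROM employees WHERE salary >= (SELECT MIN(salary) FROM employees)

Execution result:
name | salary
Carol Wilson | 74821
Bob Miller | 126752
Sam Williams | 128610
Quinn Smith | 94434
Quinn Miller | 69516
Alice Miller | 40351
Peter Martinez | 58713
David Davis | 146641
Peter Miller | 113434
Quinn Wilson | 93005
Mia Smith | 134073
Quinn Jones | 98930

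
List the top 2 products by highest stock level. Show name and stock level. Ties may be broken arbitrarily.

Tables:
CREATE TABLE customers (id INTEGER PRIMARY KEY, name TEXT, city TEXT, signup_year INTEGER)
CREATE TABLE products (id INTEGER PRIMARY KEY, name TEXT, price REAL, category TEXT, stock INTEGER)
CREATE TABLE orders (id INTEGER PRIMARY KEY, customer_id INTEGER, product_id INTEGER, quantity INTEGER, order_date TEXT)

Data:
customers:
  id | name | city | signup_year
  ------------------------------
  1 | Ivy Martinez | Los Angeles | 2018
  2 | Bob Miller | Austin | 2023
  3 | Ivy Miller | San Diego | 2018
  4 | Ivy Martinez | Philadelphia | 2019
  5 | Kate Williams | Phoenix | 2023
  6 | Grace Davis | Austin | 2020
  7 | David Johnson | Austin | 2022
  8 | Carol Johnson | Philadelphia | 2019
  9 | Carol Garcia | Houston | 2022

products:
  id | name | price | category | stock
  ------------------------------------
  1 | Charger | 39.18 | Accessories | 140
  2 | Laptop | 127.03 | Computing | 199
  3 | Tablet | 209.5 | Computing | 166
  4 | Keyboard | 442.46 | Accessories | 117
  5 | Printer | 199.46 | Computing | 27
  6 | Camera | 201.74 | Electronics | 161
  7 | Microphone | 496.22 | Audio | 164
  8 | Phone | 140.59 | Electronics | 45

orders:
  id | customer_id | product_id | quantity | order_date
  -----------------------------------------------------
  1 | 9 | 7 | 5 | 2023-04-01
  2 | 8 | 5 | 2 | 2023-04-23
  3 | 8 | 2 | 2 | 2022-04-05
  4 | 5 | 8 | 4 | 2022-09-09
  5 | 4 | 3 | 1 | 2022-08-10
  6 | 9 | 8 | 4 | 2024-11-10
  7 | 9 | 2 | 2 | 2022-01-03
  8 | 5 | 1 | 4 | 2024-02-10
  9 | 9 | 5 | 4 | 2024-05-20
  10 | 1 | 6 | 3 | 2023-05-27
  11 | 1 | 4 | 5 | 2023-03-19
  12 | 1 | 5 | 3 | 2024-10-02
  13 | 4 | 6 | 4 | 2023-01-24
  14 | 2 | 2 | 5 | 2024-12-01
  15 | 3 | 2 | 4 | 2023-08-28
SELECT name, stock FROM products ORDER BY stock DESC LIMIT 2

Execution result:
name | stock
Laptop | 199
Tablet | 166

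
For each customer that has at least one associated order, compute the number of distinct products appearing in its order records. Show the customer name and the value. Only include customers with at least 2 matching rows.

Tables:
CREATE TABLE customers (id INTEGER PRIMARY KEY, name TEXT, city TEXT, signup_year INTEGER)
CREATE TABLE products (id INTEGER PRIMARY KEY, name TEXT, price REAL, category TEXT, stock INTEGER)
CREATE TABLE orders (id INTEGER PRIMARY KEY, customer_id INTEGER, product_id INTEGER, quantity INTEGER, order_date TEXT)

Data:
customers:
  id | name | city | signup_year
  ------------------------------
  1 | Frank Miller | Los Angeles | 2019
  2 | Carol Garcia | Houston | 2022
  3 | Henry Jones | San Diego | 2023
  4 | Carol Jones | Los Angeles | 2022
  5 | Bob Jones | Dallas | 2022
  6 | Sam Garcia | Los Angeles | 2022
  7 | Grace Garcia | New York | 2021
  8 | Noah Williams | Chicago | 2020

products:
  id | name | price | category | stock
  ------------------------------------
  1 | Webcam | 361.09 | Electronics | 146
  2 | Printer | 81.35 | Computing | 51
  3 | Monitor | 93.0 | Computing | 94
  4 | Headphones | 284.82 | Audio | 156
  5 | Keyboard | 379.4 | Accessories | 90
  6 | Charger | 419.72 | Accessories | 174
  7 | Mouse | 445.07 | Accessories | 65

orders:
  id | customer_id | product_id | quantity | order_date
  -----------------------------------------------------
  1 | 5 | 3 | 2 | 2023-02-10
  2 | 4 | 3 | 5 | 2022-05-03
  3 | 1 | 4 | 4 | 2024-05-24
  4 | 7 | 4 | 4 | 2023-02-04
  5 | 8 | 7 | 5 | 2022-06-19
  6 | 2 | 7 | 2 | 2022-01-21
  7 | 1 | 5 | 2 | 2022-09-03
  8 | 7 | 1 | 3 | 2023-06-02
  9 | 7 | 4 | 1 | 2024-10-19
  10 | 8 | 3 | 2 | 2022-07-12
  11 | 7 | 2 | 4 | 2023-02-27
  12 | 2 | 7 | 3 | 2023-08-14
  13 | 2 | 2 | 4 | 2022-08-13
SELECT p.name, COUNT(DISTINCT c.product_id) AS distinct_product_count FROM orders c JOIN customers p ON c.customer_id = p.id GROUP BY p.id, p.name HAVING COUNT(*) >= 2

Execution result:
name | distinct_product_count
Frank Miller | 2
Carol Garcia | 2
Grace Garcia | 3
Noah Williams | 2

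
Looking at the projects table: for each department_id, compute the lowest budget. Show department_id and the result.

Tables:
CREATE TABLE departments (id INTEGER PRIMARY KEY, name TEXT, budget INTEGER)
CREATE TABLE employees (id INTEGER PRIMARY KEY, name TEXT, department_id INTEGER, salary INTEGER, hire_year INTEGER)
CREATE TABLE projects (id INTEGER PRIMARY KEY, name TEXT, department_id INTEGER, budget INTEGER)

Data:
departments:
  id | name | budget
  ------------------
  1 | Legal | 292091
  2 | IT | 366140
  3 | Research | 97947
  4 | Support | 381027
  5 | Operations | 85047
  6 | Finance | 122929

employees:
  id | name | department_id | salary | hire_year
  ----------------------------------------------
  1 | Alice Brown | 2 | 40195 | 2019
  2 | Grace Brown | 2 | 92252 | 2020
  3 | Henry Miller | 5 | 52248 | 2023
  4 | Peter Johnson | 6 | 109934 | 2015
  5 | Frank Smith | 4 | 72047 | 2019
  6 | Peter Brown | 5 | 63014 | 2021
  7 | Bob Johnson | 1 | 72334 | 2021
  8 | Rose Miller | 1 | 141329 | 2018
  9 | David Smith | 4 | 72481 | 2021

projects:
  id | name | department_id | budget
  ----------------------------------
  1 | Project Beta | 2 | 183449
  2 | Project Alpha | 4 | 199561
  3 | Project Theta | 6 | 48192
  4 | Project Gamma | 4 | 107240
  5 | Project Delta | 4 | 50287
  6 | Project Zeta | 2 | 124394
SELECT department_id, MIN(budget) AS min_budget FROM projects GROUP BY department_id

Execution result:
department_id | min_budget
2 | 124394
4 | 50287
6 | 48192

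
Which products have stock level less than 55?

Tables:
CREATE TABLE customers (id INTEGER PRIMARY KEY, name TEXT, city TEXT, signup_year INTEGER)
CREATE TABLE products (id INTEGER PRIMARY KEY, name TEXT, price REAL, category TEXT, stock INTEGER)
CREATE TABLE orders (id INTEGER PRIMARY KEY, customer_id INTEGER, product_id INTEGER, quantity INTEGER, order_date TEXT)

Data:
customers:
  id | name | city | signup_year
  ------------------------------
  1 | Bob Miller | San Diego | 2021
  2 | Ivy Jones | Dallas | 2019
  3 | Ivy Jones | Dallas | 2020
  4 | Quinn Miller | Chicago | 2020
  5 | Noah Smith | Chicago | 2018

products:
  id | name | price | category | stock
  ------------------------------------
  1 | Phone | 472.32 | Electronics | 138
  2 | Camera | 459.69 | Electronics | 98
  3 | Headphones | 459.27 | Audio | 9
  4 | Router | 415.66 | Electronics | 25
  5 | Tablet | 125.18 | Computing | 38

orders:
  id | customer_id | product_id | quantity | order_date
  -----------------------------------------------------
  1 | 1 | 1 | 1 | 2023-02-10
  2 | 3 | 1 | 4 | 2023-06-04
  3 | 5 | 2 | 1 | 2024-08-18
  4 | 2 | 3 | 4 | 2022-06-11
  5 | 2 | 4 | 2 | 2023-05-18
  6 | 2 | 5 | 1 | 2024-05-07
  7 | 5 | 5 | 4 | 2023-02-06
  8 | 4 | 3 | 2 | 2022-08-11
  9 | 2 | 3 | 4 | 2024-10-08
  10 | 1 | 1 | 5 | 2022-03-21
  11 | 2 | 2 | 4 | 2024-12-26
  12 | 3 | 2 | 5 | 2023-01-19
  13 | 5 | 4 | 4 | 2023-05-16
SELECT name, stock FROM products WHERE stock < 55

Execution result:
name | stock
Headphones | 9
Router | 25
Tablet | 38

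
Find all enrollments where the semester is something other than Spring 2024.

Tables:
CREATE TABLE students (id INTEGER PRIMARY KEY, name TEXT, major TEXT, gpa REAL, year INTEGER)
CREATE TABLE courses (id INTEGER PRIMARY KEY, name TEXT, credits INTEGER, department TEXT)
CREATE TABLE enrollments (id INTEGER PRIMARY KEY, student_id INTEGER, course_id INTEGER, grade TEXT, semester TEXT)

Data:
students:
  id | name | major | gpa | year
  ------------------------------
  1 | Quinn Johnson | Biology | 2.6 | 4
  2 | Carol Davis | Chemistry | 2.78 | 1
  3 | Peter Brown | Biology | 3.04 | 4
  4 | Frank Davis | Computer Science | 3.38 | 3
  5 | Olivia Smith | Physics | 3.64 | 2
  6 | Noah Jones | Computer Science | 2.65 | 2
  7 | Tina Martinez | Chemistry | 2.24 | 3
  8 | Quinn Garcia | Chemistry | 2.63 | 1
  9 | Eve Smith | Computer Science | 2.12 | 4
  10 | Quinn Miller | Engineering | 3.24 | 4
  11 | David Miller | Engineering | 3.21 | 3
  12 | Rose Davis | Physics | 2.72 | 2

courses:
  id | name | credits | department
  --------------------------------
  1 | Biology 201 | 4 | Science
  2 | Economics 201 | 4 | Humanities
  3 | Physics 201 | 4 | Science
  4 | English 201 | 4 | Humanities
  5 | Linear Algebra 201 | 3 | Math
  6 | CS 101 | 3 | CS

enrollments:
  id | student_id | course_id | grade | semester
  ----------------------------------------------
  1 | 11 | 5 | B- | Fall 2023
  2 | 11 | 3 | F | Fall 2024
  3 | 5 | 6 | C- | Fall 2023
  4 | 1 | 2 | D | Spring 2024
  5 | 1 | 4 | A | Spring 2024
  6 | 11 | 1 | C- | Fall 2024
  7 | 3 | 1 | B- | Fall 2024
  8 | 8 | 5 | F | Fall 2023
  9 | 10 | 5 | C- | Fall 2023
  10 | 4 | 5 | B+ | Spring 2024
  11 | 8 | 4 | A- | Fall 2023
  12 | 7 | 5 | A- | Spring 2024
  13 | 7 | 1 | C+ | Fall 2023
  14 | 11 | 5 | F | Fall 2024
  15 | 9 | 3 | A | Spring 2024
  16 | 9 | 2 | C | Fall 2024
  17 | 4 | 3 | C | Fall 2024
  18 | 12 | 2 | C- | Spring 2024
SELECT id, semester FROM enrollments WHERE semester <> 'Spring 2024'

Execution result:
id | semester
1 | Fall 2023
2 | Fall 2024
3 | Fall 2023
6 | Fall 2024
7 | Fall 2024
8 | Fall 2023
9 | Fall 2023
11 | Fall 2023
13 | Fall 2023
14 | Fall 2024
16 | Fall 2024
17 | Fall 2024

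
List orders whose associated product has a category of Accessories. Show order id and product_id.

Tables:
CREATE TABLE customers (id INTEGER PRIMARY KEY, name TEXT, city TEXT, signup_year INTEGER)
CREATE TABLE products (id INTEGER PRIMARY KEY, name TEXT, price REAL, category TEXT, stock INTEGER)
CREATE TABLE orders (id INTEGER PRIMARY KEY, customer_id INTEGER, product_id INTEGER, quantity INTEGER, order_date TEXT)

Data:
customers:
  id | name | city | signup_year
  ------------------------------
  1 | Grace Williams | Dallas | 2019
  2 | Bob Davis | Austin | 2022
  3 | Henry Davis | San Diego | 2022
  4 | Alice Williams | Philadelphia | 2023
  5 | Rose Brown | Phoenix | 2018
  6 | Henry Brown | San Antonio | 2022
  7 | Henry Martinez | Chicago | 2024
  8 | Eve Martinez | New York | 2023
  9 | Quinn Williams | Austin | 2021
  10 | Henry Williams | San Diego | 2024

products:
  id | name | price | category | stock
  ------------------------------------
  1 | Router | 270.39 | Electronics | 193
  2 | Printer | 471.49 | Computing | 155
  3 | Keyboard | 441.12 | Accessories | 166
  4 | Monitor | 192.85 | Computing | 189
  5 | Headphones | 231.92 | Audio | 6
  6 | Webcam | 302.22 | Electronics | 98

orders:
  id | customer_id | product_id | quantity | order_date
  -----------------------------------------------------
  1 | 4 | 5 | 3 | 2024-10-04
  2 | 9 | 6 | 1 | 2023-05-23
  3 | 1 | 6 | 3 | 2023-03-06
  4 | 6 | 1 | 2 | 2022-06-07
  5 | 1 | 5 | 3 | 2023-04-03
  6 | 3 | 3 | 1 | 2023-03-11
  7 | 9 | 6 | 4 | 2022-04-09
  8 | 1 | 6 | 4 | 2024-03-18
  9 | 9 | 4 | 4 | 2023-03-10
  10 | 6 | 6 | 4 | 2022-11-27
SELECT id, product_id FROM orders WHERE product_id IN (SELECT id FROM products WHERE category = 'Accessories')

Execution result:
id | product_id
6 | 3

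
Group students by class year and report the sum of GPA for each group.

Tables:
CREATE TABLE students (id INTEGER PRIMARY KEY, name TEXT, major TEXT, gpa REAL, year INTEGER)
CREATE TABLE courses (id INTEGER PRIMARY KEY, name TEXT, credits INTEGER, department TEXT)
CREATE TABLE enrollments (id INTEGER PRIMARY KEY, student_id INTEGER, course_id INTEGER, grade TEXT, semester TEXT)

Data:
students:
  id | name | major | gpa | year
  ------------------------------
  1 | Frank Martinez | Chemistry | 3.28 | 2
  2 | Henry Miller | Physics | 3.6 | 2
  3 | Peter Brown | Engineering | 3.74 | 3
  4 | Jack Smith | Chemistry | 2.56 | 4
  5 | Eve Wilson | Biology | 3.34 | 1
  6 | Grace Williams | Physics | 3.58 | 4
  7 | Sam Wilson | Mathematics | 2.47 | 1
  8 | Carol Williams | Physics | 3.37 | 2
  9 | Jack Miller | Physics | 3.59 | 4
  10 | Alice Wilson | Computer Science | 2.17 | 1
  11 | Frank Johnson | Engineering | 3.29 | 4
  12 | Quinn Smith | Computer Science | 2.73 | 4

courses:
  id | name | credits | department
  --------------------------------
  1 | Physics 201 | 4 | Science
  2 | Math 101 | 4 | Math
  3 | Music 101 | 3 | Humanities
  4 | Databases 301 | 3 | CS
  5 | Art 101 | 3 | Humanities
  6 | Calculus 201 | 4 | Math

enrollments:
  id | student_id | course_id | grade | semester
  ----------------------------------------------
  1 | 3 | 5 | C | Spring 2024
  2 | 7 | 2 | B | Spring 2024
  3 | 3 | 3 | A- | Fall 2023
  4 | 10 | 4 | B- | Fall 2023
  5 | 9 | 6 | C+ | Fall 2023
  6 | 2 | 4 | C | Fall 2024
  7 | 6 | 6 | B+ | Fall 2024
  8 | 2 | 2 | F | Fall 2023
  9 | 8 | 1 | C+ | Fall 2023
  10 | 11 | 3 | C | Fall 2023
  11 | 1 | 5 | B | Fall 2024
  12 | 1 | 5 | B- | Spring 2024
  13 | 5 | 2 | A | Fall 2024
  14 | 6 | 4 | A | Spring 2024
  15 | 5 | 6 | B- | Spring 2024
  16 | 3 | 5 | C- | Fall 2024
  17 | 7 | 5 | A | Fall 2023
SELECT year, SUM(gpa) AS sum_gpa FROM students GROUP BY year

Execution result:
year | sum_gpa
1 | 7.98
2 | 10.25
3 | 3.74
4 | 15.75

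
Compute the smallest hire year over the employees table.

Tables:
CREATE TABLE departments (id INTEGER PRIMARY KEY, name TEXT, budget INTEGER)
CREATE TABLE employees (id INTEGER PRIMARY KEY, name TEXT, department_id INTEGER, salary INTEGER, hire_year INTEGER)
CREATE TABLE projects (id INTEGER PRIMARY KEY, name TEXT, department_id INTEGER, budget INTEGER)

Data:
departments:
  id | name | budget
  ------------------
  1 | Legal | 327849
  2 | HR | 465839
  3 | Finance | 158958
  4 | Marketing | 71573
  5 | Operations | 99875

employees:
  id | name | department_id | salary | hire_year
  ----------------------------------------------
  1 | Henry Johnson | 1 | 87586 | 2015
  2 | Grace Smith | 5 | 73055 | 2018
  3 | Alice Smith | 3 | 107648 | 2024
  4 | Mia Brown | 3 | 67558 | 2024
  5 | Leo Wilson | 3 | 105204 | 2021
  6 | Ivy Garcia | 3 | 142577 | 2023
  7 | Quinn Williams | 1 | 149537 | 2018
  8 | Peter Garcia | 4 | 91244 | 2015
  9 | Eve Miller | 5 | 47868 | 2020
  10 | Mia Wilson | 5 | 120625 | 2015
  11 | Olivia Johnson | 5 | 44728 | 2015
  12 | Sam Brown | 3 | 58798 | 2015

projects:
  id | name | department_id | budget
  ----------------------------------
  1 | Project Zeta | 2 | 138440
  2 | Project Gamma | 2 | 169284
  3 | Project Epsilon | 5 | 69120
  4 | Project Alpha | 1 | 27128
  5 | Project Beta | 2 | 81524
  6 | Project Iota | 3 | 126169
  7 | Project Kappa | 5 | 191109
SELECT MIN(hire_year) FROM employees

Execution result:
2015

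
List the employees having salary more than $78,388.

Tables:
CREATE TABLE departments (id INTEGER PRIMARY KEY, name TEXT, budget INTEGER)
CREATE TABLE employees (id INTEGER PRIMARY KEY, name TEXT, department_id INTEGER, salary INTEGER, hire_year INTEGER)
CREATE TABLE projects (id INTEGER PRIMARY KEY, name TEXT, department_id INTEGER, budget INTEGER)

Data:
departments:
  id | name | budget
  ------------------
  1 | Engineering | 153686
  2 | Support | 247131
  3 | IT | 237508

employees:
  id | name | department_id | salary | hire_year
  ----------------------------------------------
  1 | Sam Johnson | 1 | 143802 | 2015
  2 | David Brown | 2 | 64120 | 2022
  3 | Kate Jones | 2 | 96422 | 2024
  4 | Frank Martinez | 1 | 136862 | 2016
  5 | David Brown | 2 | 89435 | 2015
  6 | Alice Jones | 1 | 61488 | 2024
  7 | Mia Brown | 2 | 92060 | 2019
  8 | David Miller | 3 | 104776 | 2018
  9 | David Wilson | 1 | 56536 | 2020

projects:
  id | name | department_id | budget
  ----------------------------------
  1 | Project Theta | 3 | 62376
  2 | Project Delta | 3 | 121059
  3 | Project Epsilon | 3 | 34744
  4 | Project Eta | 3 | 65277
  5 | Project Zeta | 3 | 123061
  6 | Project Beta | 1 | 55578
SELECT name, salary FROM employees WHERE salary > 78388

Execution result:
name | salary
Sam Johnson | 143802
Kate Jones | 96422
Frank Martinez | 136862
David Brown | 89435
Mia Brown | 92060
David Miller | 104776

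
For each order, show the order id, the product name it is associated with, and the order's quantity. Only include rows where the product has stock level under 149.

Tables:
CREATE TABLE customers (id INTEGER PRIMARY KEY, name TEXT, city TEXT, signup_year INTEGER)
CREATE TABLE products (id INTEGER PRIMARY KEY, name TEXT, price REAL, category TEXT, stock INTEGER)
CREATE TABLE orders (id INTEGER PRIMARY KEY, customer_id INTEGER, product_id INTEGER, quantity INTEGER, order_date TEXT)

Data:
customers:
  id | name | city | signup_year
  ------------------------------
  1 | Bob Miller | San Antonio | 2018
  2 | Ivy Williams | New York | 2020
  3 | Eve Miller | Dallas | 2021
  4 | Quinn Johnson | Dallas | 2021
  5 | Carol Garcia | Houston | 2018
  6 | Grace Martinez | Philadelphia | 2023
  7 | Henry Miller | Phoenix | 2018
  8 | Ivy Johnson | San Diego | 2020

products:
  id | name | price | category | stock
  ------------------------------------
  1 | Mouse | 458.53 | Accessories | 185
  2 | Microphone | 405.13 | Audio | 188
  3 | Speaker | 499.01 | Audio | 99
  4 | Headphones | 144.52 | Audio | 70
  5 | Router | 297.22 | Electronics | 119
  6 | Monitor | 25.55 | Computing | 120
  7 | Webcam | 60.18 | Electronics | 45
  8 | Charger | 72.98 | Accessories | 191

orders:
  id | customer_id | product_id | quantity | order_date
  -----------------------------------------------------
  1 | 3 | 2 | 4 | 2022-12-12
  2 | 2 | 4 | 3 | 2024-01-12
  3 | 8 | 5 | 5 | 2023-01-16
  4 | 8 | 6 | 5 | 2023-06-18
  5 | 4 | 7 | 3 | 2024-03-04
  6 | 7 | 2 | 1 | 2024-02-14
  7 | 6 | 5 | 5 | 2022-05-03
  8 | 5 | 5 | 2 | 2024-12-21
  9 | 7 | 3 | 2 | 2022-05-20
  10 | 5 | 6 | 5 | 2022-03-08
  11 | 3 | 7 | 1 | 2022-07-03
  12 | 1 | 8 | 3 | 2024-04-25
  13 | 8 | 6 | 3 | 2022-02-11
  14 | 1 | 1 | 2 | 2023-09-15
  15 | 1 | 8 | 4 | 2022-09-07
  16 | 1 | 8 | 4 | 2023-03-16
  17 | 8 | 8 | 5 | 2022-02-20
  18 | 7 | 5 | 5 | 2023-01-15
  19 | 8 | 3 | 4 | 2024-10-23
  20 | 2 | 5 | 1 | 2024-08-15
SELECT c.id, p.name AS product, c.quantity FROM orders c JOIN products p ON c.product_id = p.id WHERE p.stock < 149

Execution result:
id | product | quantity
2 | Headphones | 3
3 | Router | 5
4 | Monitor | 5
5 | Webcam | 3
7 | Router | 5
8 | Router | 2
9 | Speaker | 2
10 | Monitor | 5
11 | Webcam | 1
13 | Monitor | 3
18 | Router | 5
19 | Speaker | 4
20 | Router | 1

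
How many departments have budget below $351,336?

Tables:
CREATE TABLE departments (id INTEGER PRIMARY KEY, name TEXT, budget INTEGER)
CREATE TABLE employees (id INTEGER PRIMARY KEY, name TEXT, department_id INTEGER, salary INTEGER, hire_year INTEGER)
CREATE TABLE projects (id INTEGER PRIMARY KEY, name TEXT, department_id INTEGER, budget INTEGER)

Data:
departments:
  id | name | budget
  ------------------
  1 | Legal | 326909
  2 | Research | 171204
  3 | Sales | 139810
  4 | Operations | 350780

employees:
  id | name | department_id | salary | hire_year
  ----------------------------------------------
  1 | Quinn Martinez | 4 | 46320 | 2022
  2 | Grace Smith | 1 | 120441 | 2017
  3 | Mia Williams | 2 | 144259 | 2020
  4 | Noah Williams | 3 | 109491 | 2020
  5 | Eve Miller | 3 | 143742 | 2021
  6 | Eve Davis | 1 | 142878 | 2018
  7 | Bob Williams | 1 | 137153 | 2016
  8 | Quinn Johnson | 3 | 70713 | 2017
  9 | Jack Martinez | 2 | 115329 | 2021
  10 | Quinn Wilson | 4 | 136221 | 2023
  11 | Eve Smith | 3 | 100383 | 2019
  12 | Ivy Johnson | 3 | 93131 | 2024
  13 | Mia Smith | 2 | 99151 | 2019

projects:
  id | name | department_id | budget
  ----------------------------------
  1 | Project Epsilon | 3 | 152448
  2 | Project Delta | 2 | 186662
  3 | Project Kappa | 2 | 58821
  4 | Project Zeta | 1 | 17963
SELECT COUNT(*) FROM departments WHERE budget < 351336

Execution result:
4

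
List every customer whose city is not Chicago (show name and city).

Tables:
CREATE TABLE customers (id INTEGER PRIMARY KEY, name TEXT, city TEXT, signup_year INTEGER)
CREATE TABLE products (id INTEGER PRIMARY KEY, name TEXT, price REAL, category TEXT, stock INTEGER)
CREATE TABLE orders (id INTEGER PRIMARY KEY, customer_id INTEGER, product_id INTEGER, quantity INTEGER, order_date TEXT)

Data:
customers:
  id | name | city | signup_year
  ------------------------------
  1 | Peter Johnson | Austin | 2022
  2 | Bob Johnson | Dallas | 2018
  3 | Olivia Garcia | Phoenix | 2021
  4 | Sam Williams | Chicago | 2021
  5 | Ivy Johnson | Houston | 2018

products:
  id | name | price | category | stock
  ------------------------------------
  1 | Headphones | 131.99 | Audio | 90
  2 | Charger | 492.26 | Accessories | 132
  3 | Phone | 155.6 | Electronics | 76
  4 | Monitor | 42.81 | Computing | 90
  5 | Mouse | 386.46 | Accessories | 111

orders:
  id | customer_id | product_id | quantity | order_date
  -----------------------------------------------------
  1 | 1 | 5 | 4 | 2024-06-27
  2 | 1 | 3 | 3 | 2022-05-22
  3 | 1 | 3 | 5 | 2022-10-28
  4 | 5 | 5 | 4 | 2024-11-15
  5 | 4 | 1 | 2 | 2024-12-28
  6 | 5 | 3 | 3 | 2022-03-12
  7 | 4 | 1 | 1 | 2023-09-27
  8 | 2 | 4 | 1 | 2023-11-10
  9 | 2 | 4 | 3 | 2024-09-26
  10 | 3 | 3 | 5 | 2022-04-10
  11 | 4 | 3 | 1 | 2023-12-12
SELECT name, city FROM customers WHERE city <> 'Chicago'

Execution result:
name | city
Peter Johnson | Austin
Bob Johnson | Dallas
Olivia Garcia | Phoenix
Ivy Johnson | Houston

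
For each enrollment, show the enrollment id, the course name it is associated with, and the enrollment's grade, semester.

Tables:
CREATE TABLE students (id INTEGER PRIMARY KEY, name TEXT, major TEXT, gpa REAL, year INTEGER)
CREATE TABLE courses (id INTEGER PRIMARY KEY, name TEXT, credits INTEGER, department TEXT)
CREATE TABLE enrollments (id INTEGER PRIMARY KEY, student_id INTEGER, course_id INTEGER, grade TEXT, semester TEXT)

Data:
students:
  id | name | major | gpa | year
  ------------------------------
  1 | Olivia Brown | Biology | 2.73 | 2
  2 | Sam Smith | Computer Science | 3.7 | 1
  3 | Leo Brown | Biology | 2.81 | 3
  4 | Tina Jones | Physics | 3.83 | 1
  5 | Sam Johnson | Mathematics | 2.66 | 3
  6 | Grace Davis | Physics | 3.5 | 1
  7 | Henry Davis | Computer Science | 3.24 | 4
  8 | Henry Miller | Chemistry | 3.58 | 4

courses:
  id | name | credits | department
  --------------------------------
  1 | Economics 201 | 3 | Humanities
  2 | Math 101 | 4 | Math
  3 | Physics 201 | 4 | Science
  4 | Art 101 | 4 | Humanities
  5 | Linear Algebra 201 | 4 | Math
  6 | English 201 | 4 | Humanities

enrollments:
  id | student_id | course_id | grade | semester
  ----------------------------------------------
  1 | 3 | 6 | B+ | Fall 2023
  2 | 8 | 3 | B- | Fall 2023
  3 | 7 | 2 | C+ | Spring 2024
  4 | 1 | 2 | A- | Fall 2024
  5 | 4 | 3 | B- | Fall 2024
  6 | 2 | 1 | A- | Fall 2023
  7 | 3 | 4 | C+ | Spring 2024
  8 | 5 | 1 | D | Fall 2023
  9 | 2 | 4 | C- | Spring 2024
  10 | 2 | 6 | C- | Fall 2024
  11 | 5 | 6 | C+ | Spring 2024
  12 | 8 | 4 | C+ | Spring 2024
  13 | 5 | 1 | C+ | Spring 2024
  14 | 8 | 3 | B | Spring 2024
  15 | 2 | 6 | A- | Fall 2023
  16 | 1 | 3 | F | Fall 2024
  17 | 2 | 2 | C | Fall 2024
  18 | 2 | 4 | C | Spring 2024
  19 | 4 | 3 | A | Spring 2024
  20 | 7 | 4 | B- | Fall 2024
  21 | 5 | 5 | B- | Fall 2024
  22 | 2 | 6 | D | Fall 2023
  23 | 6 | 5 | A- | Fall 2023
SELECT c.id, p.name AS course, c.grade, c.semester FROM enrollments c JOIN courses p ON c.course_id = p.id

Execution result:
id | course | grade | semester
1 | English 201 | B+ | Fall 2023
2 | Physics 201 | B- | Fall 2023
3 | Math 101 | C+ | Spring 2024
4 | Math 101 | A- | Fall 2024
5 | Physics 201 | B- | Fall 2024
6 | Economics 201 | A- | Fall 2023
7 | Art 101 | C+ | Spring 2024
8 | Economics 201 | D | Fall 2023
9 | Art 101 | C- | Spring 2024
10 | English 201 | C- | Fall 2024
11 | English 201 | C+ | Spring 2024
12 | Art 101 | C+ | Spring 2024
13 | Economics 201 | C+ | Spring 2024
14 | Physics 201 | B | Spring 2024
15 | English 201 | A- | Fall 2023
16 | Physics 201 | F | Fall 2024
17 | Math 101 | C | Fall 2024
18 | Art 101 | C | Spring 2024
19 | Physics 201 | A | Spring 2024
20 | Art 101 | B- | Fall 2024
21 | Linear Algebra 201 | B- | Fall 2024
22 | English 201 | D | Fall 2023
23 | Linear Algebra 201 | A- | Fall 2023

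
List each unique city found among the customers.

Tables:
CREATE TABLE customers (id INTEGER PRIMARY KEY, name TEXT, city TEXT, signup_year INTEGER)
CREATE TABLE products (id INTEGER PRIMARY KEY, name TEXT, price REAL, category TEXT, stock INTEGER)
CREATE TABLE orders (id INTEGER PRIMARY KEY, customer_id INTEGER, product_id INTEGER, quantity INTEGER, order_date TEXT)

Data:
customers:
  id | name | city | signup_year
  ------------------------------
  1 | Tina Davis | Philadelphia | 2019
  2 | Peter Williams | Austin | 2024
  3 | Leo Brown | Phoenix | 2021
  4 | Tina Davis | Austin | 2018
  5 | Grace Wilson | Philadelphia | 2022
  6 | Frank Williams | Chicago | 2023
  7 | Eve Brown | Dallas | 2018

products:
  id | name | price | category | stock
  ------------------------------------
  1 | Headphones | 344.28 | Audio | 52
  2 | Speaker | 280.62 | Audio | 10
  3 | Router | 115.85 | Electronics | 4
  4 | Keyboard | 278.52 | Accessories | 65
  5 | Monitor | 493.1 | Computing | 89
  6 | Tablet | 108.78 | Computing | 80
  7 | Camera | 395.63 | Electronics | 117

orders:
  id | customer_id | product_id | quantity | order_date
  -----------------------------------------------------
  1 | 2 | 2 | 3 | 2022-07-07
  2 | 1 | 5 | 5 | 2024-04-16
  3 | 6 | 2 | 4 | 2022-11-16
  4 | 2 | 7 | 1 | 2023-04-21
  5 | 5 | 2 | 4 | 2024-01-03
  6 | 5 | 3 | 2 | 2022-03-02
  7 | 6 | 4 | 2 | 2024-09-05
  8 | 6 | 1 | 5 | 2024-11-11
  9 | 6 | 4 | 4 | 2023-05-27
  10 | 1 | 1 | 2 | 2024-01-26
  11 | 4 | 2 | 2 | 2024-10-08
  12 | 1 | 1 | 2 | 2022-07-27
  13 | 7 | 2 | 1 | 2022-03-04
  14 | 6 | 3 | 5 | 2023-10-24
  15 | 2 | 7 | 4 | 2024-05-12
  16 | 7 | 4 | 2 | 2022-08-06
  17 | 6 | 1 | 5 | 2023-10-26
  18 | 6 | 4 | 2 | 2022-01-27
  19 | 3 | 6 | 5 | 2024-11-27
SELECT DISTINCT city FROM customers

Execution result:
city
Philadelphia
Austin
Phoenix
Chicago
Dallas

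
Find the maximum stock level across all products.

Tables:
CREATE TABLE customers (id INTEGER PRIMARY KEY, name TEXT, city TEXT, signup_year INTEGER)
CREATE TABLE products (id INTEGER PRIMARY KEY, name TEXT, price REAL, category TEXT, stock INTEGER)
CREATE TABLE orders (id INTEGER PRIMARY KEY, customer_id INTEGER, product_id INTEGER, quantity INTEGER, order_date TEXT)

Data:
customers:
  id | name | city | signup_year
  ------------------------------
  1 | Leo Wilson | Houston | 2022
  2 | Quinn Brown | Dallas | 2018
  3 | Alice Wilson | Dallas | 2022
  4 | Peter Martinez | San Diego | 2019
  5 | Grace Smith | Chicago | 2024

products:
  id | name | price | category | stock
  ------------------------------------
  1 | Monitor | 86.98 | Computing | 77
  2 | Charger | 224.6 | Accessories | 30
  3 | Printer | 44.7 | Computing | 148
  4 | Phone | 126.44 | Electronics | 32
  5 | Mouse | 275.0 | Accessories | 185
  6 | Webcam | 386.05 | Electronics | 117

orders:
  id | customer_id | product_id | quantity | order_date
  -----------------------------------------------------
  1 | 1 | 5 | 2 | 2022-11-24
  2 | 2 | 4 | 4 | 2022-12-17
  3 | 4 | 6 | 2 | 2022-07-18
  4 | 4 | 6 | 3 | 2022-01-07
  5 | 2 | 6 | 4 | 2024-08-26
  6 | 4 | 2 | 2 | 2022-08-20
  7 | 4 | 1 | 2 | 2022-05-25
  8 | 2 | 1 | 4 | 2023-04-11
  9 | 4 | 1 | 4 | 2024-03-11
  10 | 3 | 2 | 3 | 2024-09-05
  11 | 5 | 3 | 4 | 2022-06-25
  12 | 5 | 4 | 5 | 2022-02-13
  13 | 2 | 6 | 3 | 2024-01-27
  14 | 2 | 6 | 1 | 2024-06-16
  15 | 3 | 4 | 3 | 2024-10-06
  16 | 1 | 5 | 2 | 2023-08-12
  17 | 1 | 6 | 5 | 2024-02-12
SELECT MAX(stock) FROM products

Execution result:
185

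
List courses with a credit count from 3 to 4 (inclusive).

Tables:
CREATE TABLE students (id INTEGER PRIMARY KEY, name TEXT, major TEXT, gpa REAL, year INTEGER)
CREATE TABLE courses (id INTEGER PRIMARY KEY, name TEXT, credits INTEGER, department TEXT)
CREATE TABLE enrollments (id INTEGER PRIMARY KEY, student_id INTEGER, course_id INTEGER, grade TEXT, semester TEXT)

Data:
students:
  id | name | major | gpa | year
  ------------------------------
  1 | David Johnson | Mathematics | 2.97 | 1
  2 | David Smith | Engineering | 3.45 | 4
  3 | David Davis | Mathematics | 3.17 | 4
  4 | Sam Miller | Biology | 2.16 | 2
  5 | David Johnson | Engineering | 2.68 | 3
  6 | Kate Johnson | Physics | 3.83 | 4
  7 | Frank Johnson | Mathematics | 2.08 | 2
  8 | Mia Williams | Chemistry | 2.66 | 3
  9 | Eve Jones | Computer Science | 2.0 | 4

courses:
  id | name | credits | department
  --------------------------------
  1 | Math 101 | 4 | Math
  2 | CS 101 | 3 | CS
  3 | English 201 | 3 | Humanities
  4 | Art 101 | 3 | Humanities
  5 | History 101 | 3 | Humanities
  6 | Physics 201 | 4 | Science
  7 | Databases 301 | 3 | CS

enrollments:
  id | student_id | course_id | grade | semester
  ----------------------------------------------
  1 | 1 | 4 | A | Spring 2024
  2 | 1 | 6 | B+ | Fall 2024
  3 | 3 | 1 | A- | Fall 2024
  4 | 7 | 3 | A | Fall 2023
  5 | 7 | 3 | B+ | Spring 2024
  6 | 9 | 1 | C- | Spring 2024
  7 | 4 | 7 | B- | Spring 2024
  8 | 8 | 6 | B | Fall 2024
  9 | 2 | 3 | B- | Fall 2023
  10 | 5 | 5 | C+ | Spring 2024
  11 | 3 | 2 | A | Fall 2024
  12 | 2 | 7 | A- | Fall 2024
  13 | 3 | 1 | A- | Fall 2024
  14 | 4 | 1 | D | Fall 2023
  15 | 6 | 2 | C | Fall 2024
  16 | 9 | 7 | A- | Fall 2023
SELECT name, credits FROM courses WHERE credits BETWEEN 3 AND 4

Execution result:
name | credits
Math 101 | 4
CS 101 | 3
English 201 | 3
Art 101 | 3
History 101 | 3
Physics 201 | 4
Databases 301 | 3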